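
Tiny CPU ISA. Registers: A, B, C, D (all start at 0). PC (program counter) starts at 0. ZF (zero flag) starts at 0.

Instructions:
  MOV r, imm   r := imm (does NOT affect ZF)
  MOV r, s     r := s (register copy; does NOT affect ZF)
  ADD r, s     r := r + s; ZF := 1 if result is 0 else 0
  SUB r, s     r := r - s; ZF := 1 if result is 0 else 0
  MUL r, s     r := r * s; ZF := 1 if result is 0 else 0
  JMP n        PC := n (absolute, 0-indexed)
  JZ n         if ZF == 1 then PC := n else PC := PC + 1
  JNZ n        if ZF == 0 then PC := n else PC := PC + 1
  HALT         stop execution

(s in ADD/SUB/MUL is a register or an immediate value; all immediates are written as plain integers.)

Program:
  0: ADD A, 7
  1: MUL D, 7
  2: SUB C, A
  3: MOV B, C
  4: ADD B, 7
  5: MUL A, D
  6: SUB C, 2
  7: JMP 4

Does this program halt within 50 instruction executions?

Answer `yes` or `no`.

Answer: no

Derivation:
Step 1: PC=0 exec 'ADD A, 7'. After: A=7 B=0 C=0 D=0 ZF=0 PC=1
Step 2: PC=1 exec 'MUL D, 7'. After: A=7 B=0 C=0 D=0 ZF=1 PC=2
Step 3: PC=2 exec 'SUB C, A'. After: A=7 B=0 C=-7 D=0 ZF=0 PC=3
Step 4: PC=3 exec 'MOV B, C'. After: A=7 B=-7 C=-7 D=0 ZF=0 PC=4
Step 5: PC=4 exec 'ADD B, 7'. After: A=7 B=0 C=-7 D=0 ZF=1 PC=5
Step 6: PC=5 exec 'MUL A, D'. After: A=0 B=0 C=-7 D=0 ZF=1 PC=6
Step 7: PC=6 exec 'SUB C, 2'. After: A=0 B=0 C=-9 D=0 ZF=0 PC=7
Step 8: PC=7 exec 'JMP 4'. After: A=0 B=0 C=-9 D=0 ZF=0 PC=4
Step 9: PC=4 exec 'ADD B, 7'. After: A=0 B=7 C=-9 D=0 ZF=0 PC=5
Step 10: PC=5 exec 'MUL A, D'. After: A=0 B=7 C=-9 D=0 ZF=1 PC=6
Step 11: PC=6 exec 'SUB C, 2'. After: A=0 B=7 C=-11 D=0 ZF=0 PC=7
Step 12: PC=7 exec 'JMP 4'. After: A=0 B=7 C=-11 D=0 ZF=0 PC=4
Step 13: PC=4 exec 'ADD B, 7'. After: A=0 B=14 C=-11 D=0 ZF=0 PC=5
Step 14: PC=5 exec 'MUL A, D'. After: A=0 B=14 C=-11 D=0 ZF=1 PC=6
Step 15: PC=6 exec 'SUB C, 2'. After: A=0 B=14 C=-13 D=0 ZF=0 PC=7
After 50 steps: not halted. PC revisits the same instructions with no path to HALT; will never halt.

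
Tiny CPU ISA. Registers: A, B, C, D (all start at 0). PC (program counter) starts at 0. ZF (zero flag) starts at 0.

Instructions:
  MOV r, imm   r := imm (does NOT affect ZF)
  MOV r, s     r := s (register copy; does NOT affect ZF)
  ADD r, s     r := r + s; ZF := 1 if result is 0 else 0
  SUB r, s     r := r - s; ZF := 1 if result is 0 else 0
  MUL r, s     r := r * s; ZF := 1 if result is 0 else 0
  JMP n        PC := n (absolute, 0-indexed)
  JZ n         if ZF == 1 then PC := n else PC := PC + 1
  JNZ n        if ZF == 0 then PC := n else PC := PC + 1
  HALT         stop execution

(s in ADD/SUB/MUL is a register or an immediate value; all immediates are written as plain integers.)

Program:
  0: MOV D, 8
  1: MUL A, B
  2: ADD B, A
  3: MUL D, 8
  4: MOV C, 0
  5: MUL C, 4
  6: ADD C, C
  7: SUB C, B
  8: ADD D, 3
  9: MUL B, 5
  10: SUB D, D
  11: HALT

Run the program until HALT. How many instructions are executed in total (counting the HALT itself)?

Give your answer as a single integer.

Answer: 12

Derivation:
Step 1: PC=0 exec 'MOV D, 8'. After: A=0 B=0 C=0 D=8 ZF=0 PC=1
Step 2: PC=1 exec 'MUL A, B'. After: A=0 B=0 C=0 D=8 ZF=1 PC=2
Step 3: PC=2 exec 'ADD B, A'. After: A=0 B=0 C=0 D=8 ZF=1 PC=3
Step 4: PC=3 exec 'MUL D, 8'. After: A=0 B=0 C=0 D=64 ZF=0 PC=4
Step 5: PC=4 exec 'MOV C, 0'. After: A=0 B=0 C=0 D=64 ZF=0 PC=5
Step 6: PC=5 exec 'MUL C, 4'. After: A=0 B=0 C=0 D=64 ZF=1 PC=6
Step 7: PC=6 exec 'ADD C, C'. After: A=0 B=0 C=0 D=64 ZF=1 PC=7
Step 8: PC=7 exec 'SUB C, B'. After: A=0 B=0 C=0 D=64 ZF=1 PC=8
Step 9: PC=8 exec 'ADD D, 3'. After: A=0 B=0 C=0 D=67 ZF=0 PC=9
Step 10: PC=9 exec 'MUL B, 5'. After: A=0 B=0 C=0 D=67 ZF=1 PC=10
Step 11: PC=10 exec 'SUB D, D'. After: A=0 B=0 C=0 D=0 ZF=1 PC=11
Step 12: PC=11 exec 'HALT'. After: A=0 B=0 C=0 D=0 ZF=1 PC=11 HALTED
Total instructions executed: 12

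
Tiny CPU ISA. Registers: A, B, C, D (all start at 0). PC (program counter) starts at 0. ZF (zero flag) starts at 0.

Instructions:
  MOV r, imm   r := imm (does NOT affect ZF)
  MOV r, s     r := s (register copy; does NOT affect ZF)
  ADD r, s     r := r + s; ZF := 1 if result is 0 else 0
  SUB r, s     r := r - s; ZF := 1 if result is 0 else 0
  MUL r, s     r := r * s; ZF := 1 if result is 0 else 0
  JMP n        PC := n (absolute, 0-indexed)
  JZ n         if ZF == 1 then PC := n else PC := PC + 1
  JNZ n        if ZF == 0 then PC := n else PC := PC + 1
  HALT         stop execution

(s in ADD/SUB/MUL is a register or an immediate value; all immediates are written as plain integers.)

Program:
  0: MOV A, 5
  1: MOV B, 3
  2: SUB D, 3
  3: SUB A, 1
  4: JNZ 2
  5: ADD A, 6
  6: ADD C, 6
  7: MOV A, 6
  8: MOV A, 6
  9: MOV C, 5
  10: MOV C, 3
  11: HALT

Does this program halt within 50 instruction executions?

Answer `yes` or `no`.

Step 1: PC=0 exec 'MOV A, 5'. After: A=5 B=0 C=0 D=0 ZF=0 PC=1
Step 2: PC=1 exec 'MOV B, 3'. After: A=5 B=3 C=0 D=0 ZF=0 PC=2
Step 3: PC=2 exec 'SUB D, 3'. After: A=5 B=3 C=0 D=-3 ZF=0 PC=3
Step 4: PC=3 exec 'SUB A, 1'. After: A=4 B=3 C=0 D=-3 ZF=0 PC=4
Step 5: PC=4 exec 'JNZ 2'. After: A=4 B=3 C=0 D=-3 ZF=0 PC=2
Step 6: PC=2 exec 'SUB D, 3'. After: A=4 B=3 C=0 D=-6 ZF=0 PC=3
Step 7: PC=3 exec 'SUB A, 1'. After: A=3 B=3 C=0 D=-6 ZF=0 PC=4
Step 8: PC=4 exec 'JNZ 2'. After: A=3 B=3 C=0 D=-6 ZF=0 PC=2
Step 9: PC=2 exec 'SUB D, 3'. After: A=3 B=3 C=0 D=-9 ZF=0 PC=3
Step 10: PC=3 exec 'SUB A, 1'. After: A=2 B=3 C=0 D=-9 ZF=0 PC=4
Step 11: PC=4 exec 'JNZ 2'. After: A=2 B=3 C=0 D=-9 ZF=0 PC=2
Step 12: PC=2 exec 'SUB D, 3'. After: A=2 B=3 C=0 D=-12 ZF=0 PC=3
Step 13: PC=3 exec 'SUB A, 1'. After: A=1 B=3 C=0 D=-12 ZF=0 PC=4
Step 14: PC=4 exec 'JNZ 2'. After: A=1 B=3 C=0 D=-12 ZF=0 PC=2
Step 15: PC=2 exec 'SUB D, 3'. After: A=1 B=3 C=0 D=-15 ZF=0 PC=3
Step 16: PC=3 exec 'SUB A, 1'. After: A=0 B=3 C=0 D=-15 ZF=1 PC=4
Step 17: PC=4 exec 'JNZ 2'. After: A=0 B=3 C=0 D=-15 ZF=1 PC=5
Step 18: PC=5 exec 'ADD A, 6'. After: A=6 B=3 C=0 D=-15 ZF=0 PC=6
Step 19: PC=6 exec 'ADD C, 6'. After: A=6 B=3 C=6 D=-15 ZF=0 PC=7
Step 20: PC=7 exec 'MOV A, 6'. After: A=6 B=3 C=6 D=-15 ZF=0 PC=8
Step 21: PC=8 exec 'MOV A, 6'. After: A=6 B=3 C=6 D=-15 ZF=0 PC=9
Step 22: PC=9 exec 'MOV C, 5'. After: A=6 B=3 C=5 D=-15 ZF=0 PC=10
Step 23: PC=10 exec 'MOV C, 3'. After: A=6 B=3 C=3 D=-15 ZF=0 PC=11
Step 24: PC=11 exec 'HALT'. After: A=6 B=3 C=3 D=-15 ZF=0 PC=11 HALTED

Answer: yes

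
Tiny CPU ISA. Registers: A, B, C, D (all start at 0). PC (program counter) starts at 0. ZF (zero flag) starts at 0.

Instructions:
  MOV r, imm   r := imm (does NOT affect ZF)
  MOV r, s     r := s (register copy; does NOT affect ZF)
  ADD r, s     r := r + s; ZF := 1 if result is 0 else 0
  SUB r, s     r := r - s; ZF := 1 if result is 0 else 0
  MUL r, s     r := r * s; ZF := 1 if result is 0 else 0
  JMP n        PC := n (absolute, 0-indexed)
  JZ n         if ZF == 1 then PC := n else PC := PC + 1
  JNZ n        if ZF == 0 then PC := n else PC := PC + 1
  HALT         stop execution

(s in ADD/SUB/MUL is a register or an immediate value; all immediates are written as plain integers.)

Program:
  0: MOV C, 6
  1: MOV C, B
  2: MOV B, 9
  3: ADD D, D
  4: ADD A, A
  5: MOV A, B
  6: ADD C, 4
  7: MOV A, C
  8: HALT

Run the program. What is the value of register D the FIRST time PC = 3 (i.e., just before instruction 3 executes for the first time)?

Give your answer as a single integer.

Step 1: PC=0 exec 'MOV C, 6'. After: A=0 B=0 C=6 D=0 ZF=0 PC=1
Step 2: PC=1 exec 'MOV C, B'. After: A=0 B=0 C=0 D=0 ZF=0 PC=2
Step 3: PC=2 exec 'MOV B, 9'. After: A=0 B=9 C=0 D=0 ZF=0 PC=3
First time PC=3: D=0

0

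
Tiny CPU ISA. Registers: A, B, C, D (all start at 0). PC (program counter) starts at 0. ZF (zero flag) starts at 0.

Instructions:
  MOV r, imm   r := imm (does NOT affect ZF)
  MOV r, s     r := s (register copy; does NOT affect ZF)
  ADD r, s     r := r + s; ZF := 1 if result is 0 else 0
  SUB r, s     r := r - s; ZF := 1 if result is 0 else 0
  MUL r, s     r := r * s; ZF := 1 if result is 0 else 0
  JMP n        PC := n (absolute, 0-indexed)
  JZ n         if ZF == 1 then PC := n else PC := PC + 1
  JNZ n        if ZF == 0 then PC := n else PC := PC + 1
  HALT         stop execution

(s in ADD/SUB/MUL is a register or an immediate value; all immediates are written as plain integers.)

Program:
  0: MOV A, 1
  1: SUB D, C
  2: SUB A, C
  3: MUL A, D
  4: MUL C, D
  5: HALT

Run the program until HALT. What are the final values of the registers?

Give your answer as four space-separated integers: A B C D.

Step 1: PC=0 exec 'MOV A, 1'. After: A=1 B=0 C=0 D=0 ZF=0 PC=1
Step 2: PC=1 exec 'SUB D, C'. After: A=1 B=0 C=0 D=0 ZF=1 PC=2
Step 3: PC=2 exec 'SUB A, C'. After: A=1 B=0 C=0 D=0 ZF=0 PC=3
Step 4: PC=3 exec 'MUL A, D'. After: A=0 B=0 C=0 D=0 ZF=1 PC=4
Step 5: PC=4 exec 'MUL C, D'. After: A=0 B=0 C=0 D=0 ZF=1 PC=5
Step 6: PC=5 exec 'HALT'. After: A=0 B=0 C=0 D=0 ZF=1 PC=5 HALTED

Answer: 0 0 0 0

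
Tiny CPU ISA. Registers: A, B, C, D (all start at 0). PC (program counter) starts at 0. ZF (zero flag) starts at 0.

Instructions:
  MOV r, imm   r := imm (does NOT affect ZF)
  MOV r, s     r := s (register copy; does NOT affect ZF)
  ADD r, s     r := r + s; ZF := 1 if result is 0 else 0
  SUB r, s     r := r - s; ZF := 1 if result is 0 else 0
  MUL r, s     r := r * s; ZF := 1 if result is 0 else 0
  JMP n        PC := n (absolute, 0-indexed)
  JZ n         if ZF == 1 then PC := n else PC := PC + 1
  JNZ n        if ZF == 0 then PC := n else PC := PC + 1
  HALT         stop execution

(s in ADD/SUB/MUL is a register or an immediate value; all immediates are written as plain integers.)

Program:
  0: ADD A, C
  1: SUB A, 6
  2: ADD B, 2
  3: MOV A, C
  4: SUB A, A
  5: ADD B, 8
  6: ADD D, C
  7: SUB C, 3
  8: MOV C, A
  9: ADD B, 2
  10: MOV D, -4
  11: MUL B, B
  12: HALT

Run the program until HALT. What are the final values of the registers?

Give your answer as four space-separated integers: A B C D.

Answer: 0 144 0 -4

Derivation:
Step 1: PC=0 exec 'ADD A, C'. After: A=0 B=0 C=0 D=0 ZF=1 PC=1
Step 2: PC=1 exec 'SUB A, 6'. After: A=-6 B=0 C=0 D=0 ZF=0 PC=2
Step 3: PC=2 exec 'ADD B, 2'. After: A=-6 B=2 C=0 D=0 ZF=0 PC=3
Step 4: PC=3 exec 'MOV A, C'. After: A=0 B=2 C=0 D=0 ZF=0 PC=4
Step 5: PC=4 exec 'SUB A, A'. After: A=0 B=2 C=0 D=0 ZF=1 PC=5
Step 6: PC=5 exec 'ADD B, 8'. After: A=0 B=10 C=0 D=0 ZF=0 PC=6
Step 7: PC=6 exec 'ADD D, C'. After: A=0 B=10 C=0 D=0 ZF=1 PC=7
Step 8: PC=7 exec 'SUB C, 3'. After: A=0 B=10 C=-3 D=0 ZF=0 PC=8
Step 9: PC=8 exec 'MOV C, A'. After: A=0 B=10 C=0 D=0 ZF=0 PC=9
Step 10: PC=9 exec 'ADD B, 2'. After: A=0 B=12 C=0 D=0 ZF=0 PC=10
Step 11: PC=10 exec 'MOV D, -4'. After: A=0 B=12 C=0 D=-4 ZF=0 PC=11
Step 12: PC=11 exec 'MUL B, B'. After: A=0 B=144 C=0 D=-4 ZF=0 PC=12
Step 13: PC=12 exec 'HALT'. After: A=0 B=144 C=0 D=-4 ZF=0 PC=12 HALTED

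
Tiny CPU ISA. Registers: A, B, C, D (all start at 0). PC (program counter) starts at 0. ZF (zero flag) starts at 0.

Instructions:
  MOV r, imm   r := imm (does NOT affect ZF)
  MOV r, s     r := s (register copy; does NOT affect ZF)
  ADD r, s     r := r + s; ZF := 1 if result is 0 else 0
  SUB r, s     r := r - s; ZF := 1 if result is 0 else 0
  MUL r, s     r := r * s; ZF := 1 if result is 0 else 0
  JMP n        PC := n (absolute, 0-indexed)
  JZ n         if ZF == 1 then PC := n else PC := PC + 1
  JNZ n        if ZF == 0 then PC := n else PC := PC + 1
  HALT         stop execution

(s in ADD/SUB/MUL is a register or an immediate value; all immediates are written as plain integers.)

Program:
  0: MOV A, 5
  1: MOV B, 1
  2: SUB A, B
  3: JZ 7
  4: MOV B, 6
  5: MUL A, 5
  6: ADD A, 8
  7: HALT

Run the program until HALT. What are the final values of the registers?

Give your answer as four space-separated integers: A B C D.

Answer: 28 6 0 0

Derivation:
Step 1: PC=0 exec 'MOV A, 5'. After: A=5 B=0 C=0 D=0 ZF=0 PC=1
Step 2: PC=1 exec 'MOV B, 1'. After: A=5 B=1 C=0 D=0 ZF=0 PC=2
Step 3: PC=2 exec 'SUB A, B'. After: A=4 B=1 C=0 D=0 ZF=0 PC=3
Step 4: PC=3 exec 'JZ 7'. After: A=4 B=1 C=0 D=0 ZF=0 PC=4
Step 5: PC=4 exec 'MOV B, 6'. After: A=4 B=6 C=0 D=0 ZF=0 PC=5
Step 6: PC=5 exec 'MUL A, 5'. After: A=20 B=6 C=0 D=0 ZF=0 PC=6
Step 7: PC=6 exec 'ADD A, 8'. After: A=28 B=6 C=0 D=0 ZF=0 PC=7
Step 8: PC=7 exec 'HALT'. After: A=28 B=6 C=0 D=0 ZF=0 PC=7 HALTED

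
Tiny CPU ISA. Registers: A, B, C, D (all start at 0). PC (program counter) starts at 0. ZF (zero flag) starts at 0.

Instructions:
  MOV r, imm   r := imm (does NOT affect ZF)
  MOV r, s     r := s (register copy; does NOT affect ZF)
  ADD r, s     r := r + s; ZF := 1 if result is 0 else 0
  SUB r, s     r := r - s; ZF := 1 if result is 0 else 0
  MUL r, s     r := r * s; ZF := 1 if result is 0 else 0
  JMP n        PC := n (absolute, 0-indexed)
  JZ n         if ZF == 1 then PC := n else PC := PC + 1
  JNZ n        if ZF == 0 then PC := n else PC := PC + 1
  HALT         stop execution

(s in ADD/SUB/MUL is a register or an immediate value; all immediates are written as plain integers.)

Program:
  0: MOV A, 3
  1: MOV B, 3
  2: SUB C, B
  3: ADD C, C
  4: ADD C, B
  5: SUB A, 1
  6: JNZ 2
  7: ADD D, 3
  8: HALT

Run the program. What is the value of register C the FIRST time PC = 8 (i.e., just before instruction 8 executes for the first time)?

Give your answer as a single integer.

Step 1: PC=0 exec 'MOV A, 3'. After: A=3 B=0 C=0 D=0 ZF=0 PC=1
Step 2: PC=1 exec 'MOV B, 3'. After: A=3 B=3 C=0 D=0 ZF=0 PC=2
Step 3: PC=2 exec 'SUB C, B'. After: A=3 B=3 C=-3 D=0 ZF=0 PC=3
Step 4: PC=3 exec 'ADD C, C'. After: A=3 B=3 C=-6 D=0 ZF=0 PC=4
Step 5: PC=4 exec 'ADD C, B'. After: A=3 B=3 C=-3 D=0 ZF=0 PC=5
Step 6: PC=5 exec 'SUB A, 1'. After: A=2 B=3 C=-3 D=0 ZF=0 PC=6
Step 7: PC=6 exec 'JNZ 2'. After: A=2 B=3 C=-3 D=0 ZF=0 PC=2
Step 8: PC=2 exec 'SUB C, B'. After: A=2 B=3 C=-6 D=0 ZF=0 PC=3
Step 9: PC=3 exec 'ADD C, C'. After: A=2 B=3 C=-12 D=0 ZF=0 PC=4
Step 10: PC=4 exec 'ADD C, B'. After: A=2 B=3 C=-9 D=0 ZF=0 PC=5
Step 11: PC=5 exec 'SUB A, 1'. After: A=1 B=3 C=-9 D=0 ZF=0 PC=6
Step 12: PC=6 exec 'JNZ 2'. After: A=1 B=3 C=-9 D=0 ZF=0 PC=2
Step 13: PC=2 exec 'SUB C, B'. After: A=1 B=3 C=-12 D=0 ZF=0 PC=3
Step 14: PC=3 exec 'ADD C, C'. After: A=1 B=3 C=-24 D=0 ZF=0 PC=4
Step 15: PC=4 exec 'ADD C, B'. After: A=1 B=3 C=-21 D=0 ZF=0 PC=5
Step 16: PC=5 exec 'SUB A, 1'. After: A=0 B=3 C=-21 D=0 ZF=1 PC=6
Step 17: PC=6 exec 'JNZ 2'. After: A=0 B=3 C=-21 D=0 ZF=1 PC=7
Step 18: PC=7 exec 'ADD D, 3'. After: A=0 B=3 C=-21 D=3 ZF=0 PC=8
First time PC=8: C=-21

-21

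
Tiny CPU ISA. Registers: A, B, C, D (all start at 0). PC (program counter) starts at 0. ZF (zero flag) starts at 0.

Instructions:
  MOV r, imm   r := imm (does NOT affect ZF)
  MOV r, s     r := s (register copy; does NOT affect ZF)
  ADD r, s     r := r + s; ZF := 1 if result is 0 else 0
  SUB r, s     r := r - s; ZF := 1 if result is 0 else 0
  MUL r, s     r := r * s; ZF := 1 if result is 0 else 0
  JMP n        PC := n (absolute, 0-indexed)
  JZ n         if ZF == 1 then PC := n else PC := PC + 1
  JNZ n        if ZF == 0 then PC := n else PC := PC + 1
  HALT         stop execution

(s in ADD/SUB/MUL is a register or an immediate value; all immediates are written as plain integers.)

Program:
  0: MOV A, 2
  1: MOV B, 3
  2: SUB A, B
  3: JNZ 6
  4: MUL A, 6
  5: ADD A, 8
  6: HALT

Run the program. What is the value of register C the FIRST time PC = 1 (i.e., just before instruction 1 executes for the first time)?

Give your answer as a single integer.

Step 1: PC=0 exec 'MOV A, 2'. After: A=2 B=0 C=0 D=0 ZF=0 PC=1
First time PC=1: C=0

0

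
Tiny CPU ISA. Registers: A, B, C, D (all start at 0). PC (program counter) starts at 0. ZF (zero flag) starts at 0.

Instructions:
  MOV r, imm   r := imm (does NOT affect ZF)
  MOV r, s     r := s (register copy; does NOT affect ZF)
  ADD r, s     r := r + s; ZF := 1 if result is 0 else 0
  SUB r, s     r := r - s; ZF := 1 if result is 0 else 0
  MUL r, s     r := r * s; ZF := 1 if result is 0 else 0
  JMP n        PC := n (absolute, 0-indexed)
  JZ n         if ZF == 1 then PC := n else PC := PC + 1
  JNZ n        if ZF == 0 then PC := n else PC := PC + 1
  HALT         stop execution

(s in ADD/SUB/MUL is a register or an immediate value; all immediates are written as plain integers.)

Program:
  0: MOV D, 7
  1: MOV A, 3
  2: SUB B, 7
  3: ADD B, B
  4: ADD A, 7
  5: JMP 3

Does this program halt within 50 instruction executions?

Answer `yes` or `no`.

Answer: no

Derivation:
Step 1: PC=0 exec 'MOV D, 7'. After: A=0 B=0 C=0 D=7 ZF=0 PC=1
Step 2: PC=1 exec 'MOV A, 3'. After: A=3 B=0 C=0 D=7 ZF=0 PC=2
Step 3: PC=2 exec 'SUB B, 7'. After: A=3 B=-7 C=0 D=7 ZF=0 PC=3
Step 4: PC=3 exec 'ADD B, B'. After: A=3 B=-14 C=0 D=7 ZF=0 PC=4
Step 5: PC=4 exec 'ADD A, 7'. After: A=10 B=-14 C=0 D=7 ZF=0 PC=5
Step 6: PC=5 exec 'JMP 3'. After: A=10 B=-14 C=0 D=7 ZF=0 PC=3
Step 7: PC=3 exec 'ADD B, B'. After: A=10 B=-28 C=0 D=7 ZF=0 PC=4
Step 8: PC=4 exec 'ADD A, 7'. After: A=17 B=-28 C=0 D=7 ZF=0 PC=5
Step 9: PC=5 exec 'JMP 3'. After: A=17 B=-28 C=0 D=7 ZF=0 PC=3
Step 10: PC=3 exec 'ADD B, B'. After: A=17 B=-56 C=0 D=7 ZF=0 PC=4
Step 11: PC=4 exec 'ADD A, 7'. After: A=24 B=-56 C=0 D=7 ZF=0 PC=5
Step 12: PC=5 exec 'JMP 3'. After: A=24 B=-56 C=0 D=7 ZF=0 PC=3
Step 13: PC=3 exec 'ADD B, B'. After: A=24 B=-112 C=0 D=7 ZF=0 PC=4
Step 14: PC=4 exec 'ADD A, 7'. After: A=31 B=-112 C=0 D=7 ZF=0 PC=5
Step 15: PC=5 exec 'JMP 3'. After: A=31 B=-112 C=0 D=7 ZF=0 PC=3
After 50 steps: not halted. PC revisits the same instructions with no path to HALT; will never halt.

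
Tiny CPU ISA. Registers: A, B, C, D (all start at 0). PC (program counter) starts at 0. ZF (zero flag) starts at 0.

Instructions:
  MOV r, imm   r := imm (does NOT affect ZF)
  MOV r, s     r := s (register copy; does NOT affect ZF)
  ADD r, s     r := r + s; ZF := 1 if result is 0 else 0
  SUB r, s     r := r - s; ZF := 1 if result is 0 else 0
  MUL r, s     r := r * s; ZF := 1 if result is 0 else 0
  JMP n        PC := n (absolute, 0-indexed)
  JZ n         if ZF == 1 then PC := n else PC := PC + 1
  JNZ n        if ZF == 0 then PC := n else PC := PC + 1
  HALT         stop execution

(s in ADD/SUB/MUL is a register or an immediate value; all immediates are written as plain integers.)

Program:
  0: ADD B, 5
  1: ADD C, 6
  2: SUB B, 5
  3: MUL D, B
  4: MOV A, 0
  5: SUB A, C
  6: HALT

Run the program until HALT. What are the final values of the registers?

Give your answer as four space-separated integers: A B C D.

Answer: -6 0 6 0

Derivation:
Step 1: PC=0 exec 'ADD B, 5'. After: A=0 B=5 C=0 D=0 ZF=0 PC=1
Step 2: PC=1 exec 'ADD C, 6'. After: A=0 B=5 C=6 D=0 ZF=0 PC=2
Step 3: PC=2 exec 'SUB B, 5'. After: A=0 B=0 C=6 D=0 ZF=1 PC=3
Step 4: PC=3 exec 'MUL D, B'. After: A=0 B=0 C=6 D=0 ZF=1 PC=4
Step 5: PC=4 exec 'MOV A, 0'. After: A=0 B=0 C=6 D=0 ZF=1 PC=5
Step 6: PC=5 exec 'SUB A, C'. After: A=-6 B=0 C=6 D=0 ZF=0 PC=6
Step 7: PC=6 exec 'HALT'. After: A=-6 B=0 C=6 D=0 ZF=0 PC=6 HALTED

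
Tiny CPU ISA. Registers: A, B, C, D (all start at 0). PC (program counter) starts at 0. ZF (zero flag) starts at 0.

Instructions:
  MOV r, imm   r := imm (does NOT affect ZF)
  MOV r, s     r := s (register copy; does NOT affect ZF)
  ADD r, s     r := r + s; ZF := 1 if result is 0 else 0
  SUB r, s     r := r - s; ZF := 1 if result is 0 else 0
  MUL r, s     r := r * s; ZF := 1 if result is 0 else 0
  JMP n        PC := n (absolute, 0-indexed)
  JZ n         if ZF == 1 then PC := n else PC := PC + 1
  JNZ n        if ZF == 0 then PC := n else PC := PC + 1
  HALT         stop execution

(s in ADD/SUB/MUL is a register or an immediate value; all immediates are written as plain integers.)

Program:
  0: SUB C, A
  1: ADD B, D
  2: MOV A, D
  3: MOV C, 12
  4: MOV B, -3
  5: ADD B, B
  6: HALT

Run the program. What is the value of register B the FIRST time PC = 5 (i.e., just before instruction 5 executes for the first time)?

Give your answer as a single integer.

Step 1: PC=0 exec 'SUB C, A'. After: A=0 B=0 C=0 D=0 ZF=1 PC=1
Step 2: PC=1 exec 'ADD B, D'. After: A=0 B=0 C=0 D=0 ZF=1 PC=2
Step 3: PC=2 exec 'MOV A, D'. After: A=0 B=0 C=0 D=0 ZF=1 PC=3
Step 4: PC=3 exec 'MOV C, 12'. After: A=0 B=0 C=12 D=0 ZF=1 PC=4
Step 5: PC=4 exec 'MOV B, -3'. After: A=0 B=-3 C=12 D=0 ZF=1 PC=5
First time PC=5: B=-3

-3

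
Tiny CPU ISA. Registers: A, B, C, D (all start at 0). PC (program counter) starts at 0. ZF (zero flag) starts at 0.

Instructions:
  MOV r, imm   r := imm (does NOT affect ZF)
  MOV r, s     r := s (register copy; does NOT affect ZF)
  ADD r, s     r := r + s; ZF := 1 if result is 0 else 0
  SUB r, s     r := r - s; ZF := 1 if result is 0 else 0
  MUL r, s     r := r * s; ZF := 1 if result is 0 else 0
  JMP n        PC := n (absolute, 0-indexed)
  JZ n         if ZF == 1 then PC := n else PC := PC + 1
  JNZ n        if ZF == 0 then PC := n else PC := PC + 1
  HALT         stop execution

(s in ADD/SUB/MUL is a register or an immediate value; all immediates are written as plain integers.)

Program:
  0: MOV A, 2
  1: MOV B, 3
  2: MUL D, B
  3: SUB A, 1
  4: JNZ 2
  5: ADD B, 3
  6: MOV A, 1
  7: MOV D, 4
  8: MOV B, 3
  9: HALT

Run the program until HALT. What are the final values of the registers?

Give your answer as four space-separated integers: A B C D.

Answer: 1 3 0 4

Derivation:
Step 1: PC=0 exec 'MOV A, 2'. After: A=2 B=0 C=0 D=0 ZF=0 PC=1
Step 2: PC=1 exec 'MOV B, 3'. After: A=2 B=3 C=0 D=0 ZF=0 PC=2
Step 3: PC=2 exec 'MUL D, B'. After: A=2 B=3 C=0 D=0 ZF=1 PC=3
Step 4: PC=3 exec 'SUB A, 1'. After: A=1 B=3 C=0 D=0 ZF=0 PC=4
Step 5: PC=4 exec 'JNZ 2'. After: A=1 B=3 C=0 D=0 ZF=0 PC=2
Step 6: PC=2 exec 'MUL D, B'. After: A=1 B=3 C=0 D=0 ZF=1 PC=3
Step 7: PC=3 exec 'SUB A, 1'. After: A=0 B=3 C=0 D=0 ZF=1 PC=4
Step 8: PC=4 exec 'JNZ 2'. After: A=0 B=3 C=0 D=0 ZF=1 PC=5
Step 9: PC=5 exec 'ADD B, 3'. After: A=0 B=6 C=0 D=0 ZF=0 PC=6
Step 10: PC=6 exec 'MOV A, 1'. After: A=1 B=6 C=0 D=0 ZF=0 PC=7
Step 11: PC=7 exec 'MOV D, 4'. After: A=1 B=6 C=0 D=4 ZF=0 PC=8
Step 12: PC=8 exec 'MOV B, 3'. After: A=1 B=3 C=0 D=4 ZF=0 PC=9
Step 13: PC=9 exec 'HALT'. After: A=1 B=3 C=0 D=4 ZF=0 PC=9 HALTED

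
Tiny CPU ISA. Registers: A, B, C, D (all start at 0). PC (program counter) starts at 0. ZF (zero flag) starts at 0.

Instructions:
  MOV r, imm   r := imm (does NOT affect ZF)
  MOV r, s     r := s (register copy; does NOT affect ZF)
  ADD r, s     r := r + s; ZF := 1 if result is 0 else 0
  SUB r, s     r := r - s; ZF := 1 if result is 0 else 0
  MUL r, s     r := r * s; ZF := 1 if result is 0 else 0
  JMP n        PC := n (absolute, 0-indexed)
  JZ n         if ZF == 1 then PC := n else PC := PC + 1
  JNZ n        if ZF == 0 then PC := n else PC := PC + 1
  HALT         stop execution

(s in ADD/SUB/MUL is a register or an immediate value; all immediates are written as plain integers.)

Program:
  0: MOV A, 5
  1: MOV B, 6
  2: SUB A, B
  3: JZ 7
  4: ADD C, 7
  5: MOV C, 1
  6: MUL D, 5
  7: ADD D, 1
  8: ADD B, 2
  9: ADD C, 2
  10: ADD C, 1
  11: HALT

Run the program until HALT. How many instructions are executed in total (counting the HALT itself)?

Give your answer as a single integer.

Answer: 12

Derivation:
Step 1: PC=0 exec 'MOV A, 5'. After: A=5 B=0 C=0 D=0 ZF=0 PC=1
Step 2: PC=1 exec 'MOV B, 6'. After: A=5 B=6 C=0 D=0 ZF=0 PC=2
Step 3: PC=2 exec 'SUB A, B'. After: A=-1 B=6 C=0 D=0 ZF=0 PC=3
Step 4: PC=3 exec 'JZ 7'. After: A=-1 B=6 C=0 D=0 ZF=0 PC=4
Step 5: PC=4 exec 'ADD C, 7'. After: A=-1 B=6 C=7 D=0 ZF=0 PC=5
Step 6: PC=5 exec 'MOV C, 1'. After: A=-1 B=6 C=1 D=0 ZF=0 PC=6
Step 7: PC=6 exec 'MUL D, 5'. After: A=-1 B=6 C=1 D=0 ZF=1 PC=7
Step 8: PC=7 exec 'ADD D, 1'. After: A=-1 B=6 C=1 D=1 ZF=0 PC=8
Step 9: PC=8 exec 'ADD B, 2'. After: A=-1 B=8 C=1 D=1 ZF=0 PC=9
Step 10: PC=9 exec 'ADD C, 2'. After: A=-1 B=8 C=3 D=1 ZF=0 PC=10
Step 11: PC=10 exec 'ADD C, 1'. After: A=-1 B=8 C=4 D=1 ZF=0 PC=11
Step 12: PC=11 exec 'HALT'. After: A=-1 B=8 C=4 D=1 ZF=0 PC=11 HALTED
Total instructions executed: 12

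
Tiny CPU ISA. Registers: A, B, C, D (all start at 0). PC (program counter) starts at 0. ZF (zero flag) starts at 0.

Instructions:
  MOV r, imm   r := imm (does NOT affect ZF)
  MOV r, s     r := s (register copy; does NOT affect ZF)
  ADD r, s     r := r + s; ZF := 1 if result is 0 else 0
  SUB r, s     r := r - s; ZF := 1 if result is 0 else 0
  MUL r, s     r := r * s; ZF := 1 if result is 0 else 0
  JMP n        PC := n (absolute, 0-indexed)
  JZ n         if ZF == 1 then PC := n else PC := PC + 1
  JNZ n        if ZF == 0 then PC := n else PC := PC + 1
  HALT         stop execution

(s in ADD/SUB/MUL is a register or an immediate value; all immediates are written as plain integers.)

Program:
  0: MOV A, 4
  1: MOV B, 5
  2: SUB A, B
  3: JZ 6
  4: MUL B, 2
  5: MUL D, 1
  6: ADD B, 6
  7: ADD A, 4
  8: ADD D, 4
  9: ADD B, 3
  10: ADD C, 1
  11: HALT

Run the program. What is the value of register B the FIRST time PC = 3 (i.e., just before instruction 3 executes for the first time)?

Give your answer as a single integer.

Step 1: PC=0 exec 'MOV A, 4'. After: A=4 B=0 C=0 D=0 ZF=0 PC=1
Step 2: PC=1 exec 'MOV B, 5'. After: A=4 B=5 C=0 D=0 ZF=0 PC=2
Step 3: PC=2 exec 'SUB A, B'. After: A=-1 B=5 C=0 D=0 ZF=0 PC=3
First time PC=3: B=5

5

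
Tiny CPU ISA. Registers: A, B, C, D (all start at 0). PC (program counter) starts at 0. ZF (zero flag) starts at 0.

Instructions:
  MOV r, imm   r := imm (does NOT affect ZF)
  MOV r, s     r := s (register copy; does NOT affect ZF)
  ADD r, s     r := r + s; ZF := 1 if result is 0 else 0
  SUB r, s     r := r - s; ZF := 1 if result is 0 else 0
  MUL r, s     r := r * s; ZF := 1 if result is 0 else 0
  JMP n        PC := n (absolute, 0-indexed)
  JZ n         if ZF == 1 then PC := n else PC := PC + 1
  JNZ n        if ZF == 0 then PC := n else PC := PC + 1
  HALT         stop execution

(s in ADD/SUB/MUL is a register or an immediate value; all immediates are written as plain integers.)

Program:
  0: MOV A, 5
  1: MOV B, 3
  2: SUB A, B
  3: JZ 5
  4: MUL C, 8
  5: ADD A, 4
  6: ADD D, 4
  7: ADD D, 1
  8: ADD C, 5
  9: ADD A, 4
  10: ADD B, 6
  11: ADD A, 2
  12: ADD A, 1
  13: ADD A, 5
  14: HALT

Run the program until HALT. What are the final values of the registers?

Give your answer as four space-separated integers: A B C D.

Answer: 18 9 5 5

Derivation:
Step 1: PC=0 exec 'MOV A, 5'. After: A=5 B=0 C=0 D=0 ZF=0 PC=1
Step 2: PC=1 exec 'MOV B, 3'. After: A=5 B=3 C=0 D=0 ZF=0 PC=2
Step 3: PC=2 exec 'SUB A, B'. After: A=2 B=3 C=0 D=0 ZF=0 PC=3
Step 4: PC=3 exec 'JZ 5'. After: A=2 B=3 C=0 D=0 ZF=0 PC=4
Step 5: PC=4 exec 'MUL C, 8'. After: A=2 B=3 C=0 D=0 ZF=1 PC=5
Step 6: PC=5 exec 'ADD A, 4'. After: A=6 B=3 C=0 D=0 ZF=0 PC=6
Step 7: PC=6 exec 'ADD D, 4'. After: A=6 B=3 C=0 D=4 ZF=0 PC=7
Step 8: PC=7 exec 'ADD D, 1'. After: A=6 B=3 C=0 D=5 ZF=0 PC=8
Step 9: PC=8 exec 'ADD C, 5'. After: A=6 B=3 C=5 D=5 ZF=0 PC=9
Step 10: PC=9 exec 'ADD A, 4'. After: A=10 B=3 C=5 D=5 ZF=0 PC=10
Step 11: PC=10 exec 'ADD B, 6'. After: A=10 B=9 C=5 D=5 ZF=0 PC=11
Step 12: PC=11 exec 'ADD A, 2'. After: A=12 B=9 C=5 D=5 ZF=0 PC=12
Step 13: PC=12 exec 'ADD A, 1'. After: A=13 B=9 C=5 D=5 ZF=0 PC=13
Step 14: PC=13 exec 'ADD A, 5'. After: A=18 B=9 C=5 D=5 ZF=0 PC=14
Step 15: PC=14 exec 'HALT'. After: A=18 B=9 C=5 D=5 ZF=0 PC=14 HALTED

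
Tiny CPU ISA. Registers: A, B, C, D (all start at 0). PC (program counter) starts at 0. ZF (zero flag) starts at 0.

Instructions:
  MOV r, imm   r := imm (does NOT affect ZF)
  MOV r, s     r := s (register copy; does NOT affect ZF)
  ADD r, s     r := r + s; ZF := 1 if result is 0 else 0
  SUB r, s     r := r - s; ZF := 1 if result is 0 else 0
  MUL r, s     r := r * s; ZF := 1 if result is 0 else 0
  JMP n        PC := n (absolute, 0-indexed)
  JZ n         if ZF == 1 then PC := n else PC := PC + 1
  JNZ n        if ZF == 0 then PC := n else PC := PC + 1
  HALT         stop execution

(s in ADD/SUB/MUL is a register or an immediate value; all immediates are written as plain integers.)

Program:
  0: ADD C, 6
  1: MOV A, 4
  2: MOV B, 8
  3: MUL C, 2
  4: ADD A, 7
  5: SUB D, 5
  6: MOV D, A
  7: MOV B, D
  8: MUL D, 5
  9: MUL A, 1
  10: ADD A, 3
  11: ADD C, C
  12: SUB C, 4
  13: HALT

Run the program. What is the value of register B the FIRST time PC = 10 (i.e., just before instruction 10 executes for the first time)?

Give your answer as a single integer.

Step 1: PC=0 exec 'ADD C, 6'. After: A=0 B=0 C=6 D=0 ZF=0 PC=1
Step 2: PC=1 exec 'MOV A, 4'. After: A=4 B=0 C=6 D=0 ZF=0 PC=2
Step 3: PC=2 exec 'MOV B, 8'. After: A=4 B=8 C=6 D=0 ZF=0 PC=3
Step 4: PC=3 exec 'MUL C, 2'. After: A=4 B=8 C=12 D=0 ZF=0 PC=4
Step 5: PC=4 exec 'ADD A, 7'. After: A=11 B=8 C=12 D=0 ZF=0 PC=5
Step 6: PC=5 exec 'SUB D, 5'. After: A=11 B=8 C=12 D=-5 ZF=0 PC=6
Step 7: PC=6 exec 'MOV D, A'. After: A=11 B=8 C=12 D=11 ZF=0 PC=7
Step 8: PC=7 exec 'MOV B, D'. After: A=11 B=11 C=12 D=11 ZF=0 PC=8
Step 9: PC=8 exec 'MUL D, 5'. After: A=11 B=11 C=12 D=55 ZF=0 PC=9
Step 10: PC=9 exec 'MUL A, 1'. After: A=11 B=11 C=12 D=55 ZF=0 PC=10
First time PC=10: B=11

11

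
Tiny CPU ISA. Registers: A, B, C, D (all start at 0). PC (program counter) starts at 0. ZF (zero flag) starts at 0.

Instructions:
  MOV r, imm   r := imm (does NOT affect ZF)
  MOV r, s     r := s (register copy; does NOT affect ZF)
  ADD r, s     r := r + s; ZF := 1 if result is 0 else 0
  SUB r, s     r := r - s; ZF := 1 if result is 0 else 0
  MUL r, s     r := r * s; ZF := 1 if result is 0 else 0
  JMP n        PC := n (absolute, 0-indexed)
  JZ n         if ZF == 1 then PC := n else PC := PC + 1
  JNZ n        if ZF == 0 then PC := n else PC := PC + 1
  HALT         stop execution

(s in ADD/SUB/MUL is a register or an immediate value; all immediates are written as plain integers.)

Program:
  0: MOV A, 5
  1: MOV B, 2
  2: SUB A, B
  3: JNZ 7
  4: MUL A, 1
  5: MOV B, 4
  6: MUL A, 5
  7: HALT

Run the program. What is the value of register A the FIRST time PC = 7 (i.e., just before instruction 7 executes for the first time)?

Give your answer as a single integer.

Step 1: PC=0 exec 'MOV A, 5'. After: A=5 B=0 C=0 D=0 ZF=0 PC=1
Step 2: PC=1 exec 'MOV B, 2'. After: A=5 B=2 C=0 D=0 ZF=0 PC=2
Step 3: PC=2 exec 'SUB A, B'. After: A=3 B=2 C=0 D=0 ZF=0 PC=3
Step 4: PC=3 exec 'JNZ 7'. After: A=3 B=2 C=0 D=0 ZF=0 PC=7
First time PC=7: A=3

3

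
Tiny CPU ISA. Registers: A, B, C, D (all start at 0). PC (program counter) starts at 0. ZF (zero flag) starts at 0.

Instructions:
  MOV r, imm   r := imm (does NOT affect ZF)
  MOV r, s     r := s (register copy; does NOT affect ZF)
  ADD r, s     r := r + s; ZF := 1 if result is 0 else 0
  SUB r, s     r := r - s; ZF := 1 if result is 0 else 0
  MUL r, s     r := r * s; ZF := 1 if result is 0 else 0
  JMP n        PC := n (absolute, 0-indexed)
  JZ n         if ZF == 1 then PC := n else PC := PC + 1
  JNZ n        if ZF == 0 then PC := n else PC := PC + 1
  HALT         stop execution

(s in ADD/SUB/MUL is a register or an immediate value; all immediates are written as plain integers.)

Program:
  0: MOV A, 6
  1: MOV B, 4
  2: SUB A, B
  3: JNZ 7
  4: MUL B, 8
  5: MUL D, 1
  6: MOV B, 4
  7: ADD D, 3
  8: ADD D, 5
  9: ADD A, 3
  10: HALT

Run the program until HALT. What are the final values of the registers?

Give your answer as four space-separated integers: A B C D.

Answer: 5 4 0 8

Derivation:
Step 1: PC=0 exec 'MOV A, 6'. After: A=6 B=0 C=0 D=0 ZF=0 PC=1
Step 2: PC=1 exec 'MOV B, 4'. After: A=6 B=4 C=0 D=0 ZF=0 PC=2
Step 3: PC=2 exec 'SUB A, B'. After: A=2 B=4 C=0 D=0 ZF=0 PC=3
Step 4: PC=3 exec 'JNZ 7'. After: A=2 B=4 C=0 D=0 ZF=0 PC=7
Step 5: PC=7 exec 'ADD D, 3'. After: A=2 B=4 C=0 D=3 ZF=0 PC=8
Step 6: PC=8 exec 'ADD D, 5'. After: A=2 B=4 C=0 D=8 ZF=0 PC=9
Step 7: PC=9 exec 'ADD A, 3'. After: A=5 B=4 C=0 D=8 ZF=0 PC=10
Step 8: PC=10 exec 'HALT'. After: A=5 B=4 C=0 D=8 ZF=0 PC=10 HALTED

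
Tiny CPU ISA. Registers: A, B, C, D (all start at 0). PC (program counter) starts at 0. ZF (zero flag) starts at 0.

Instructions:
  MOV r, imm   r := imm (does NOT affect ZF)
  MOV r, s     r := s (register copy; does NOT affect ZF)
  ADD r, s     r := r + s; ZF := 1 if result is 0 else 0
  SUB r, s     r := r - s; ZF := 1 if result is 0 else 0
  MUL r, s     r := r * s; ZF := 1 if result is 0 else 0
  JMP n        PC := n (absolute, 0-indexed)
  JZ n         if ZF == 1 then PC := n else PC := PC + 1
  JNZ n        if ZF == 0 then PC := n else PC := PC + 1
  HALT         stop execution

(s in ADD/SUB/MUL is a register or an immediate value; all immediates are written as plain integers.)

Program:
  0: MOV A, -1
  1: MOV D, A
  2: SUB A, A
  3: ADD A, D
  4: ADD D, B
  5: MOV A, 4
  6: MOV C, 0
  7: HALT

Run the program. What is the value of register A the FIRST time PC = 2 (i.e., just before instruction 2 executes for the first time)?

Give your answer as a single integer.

Step 1: PC=0 exec 'MOV A, -1'. After: A=-1 B=0 C=0 D=0 ZF=0 PC=1
Step 2: PC=1 exec 'MOV D, A'. After: A=-1 B=0 C=0 D=-1 ZF=0 PC=2
First time PC=2: A=-1

-1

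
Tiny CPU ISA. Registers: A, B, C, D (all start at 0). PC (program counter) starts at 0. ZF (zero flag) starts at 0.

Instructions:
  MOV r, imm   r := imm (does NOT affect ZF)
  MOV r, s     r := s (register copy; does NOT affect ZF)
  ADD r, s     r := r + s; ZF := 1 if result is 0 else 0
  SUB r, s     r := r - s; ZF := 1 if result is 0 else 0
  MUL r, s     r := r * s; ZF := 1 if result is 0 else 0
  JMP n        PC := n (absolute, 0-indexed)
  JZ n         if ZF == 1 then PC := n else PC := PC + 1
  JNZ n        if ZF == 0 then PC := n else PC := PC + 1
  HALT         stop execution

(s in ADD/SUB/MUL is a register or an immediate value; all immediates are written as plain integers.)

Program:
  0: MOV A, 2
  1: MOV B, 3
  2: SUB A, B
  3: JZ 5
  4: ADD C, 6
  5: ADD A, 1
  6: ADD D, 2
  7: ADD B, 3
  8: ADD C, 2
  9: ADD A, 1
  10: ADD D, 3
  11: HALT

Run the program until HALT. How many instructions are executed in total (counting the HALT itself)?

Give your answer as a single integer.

Step 1: PC=0 exec 'MOV A, 2'. After: A=2 B=0 C=0 D=0 ZF=0 PC=1
Step 2: PC=1 exec 'MOV B, 3'. After: A=2 B=3 C=0 D=0 ZF=0 PC=2
Step 3: PC=2 exec 'SUB A, B'. After: A=-1 B=3 C=0 D=0 ZF=0 PC=3
Step 4: PC=3 exec 'JZ 5'. After: A=-1 B=3 C=0 D=0 ZF=0 PC=4
Step 5: PC=4 exec 'ADD C, 6'. After: A=-1 B=3 C=6 D=0 ZF=0 PC=5
Step 6: PC=5 exec 'ADD A, 1'. After: A=0 B=3 C=6 D=0 ZF=1 PC=6
Step 7: PC=6 exec 'ADD D, 2'. After: A=0 B=3 C=6 D=2 ZF=0 PC=7
Step 8: PC=7 exec 'ADD B, 3'. After: A=0 B=6 C=6 D=2 ZF=0 PC=8
Step 9: PC=8 exec 'ADD C, 2'. After: A=0 B=6 C=8 D=2 ZF=0 PC=9
Step 10: PC=9 exec 'ADD A, 1'. After: A=1 B=6 C=8 D=2 ZF=0 PC=10
Step 11: PC=10 exec 'ADD D, 3'. After: A=1 B=6 C=8 D=5 ZF=0 PC=11
Step 12: PC=11 exec 'HALT'. After: A=1 B=6 C=8 D=5 ZF=0 PC=11 HALTED
Total instructions executed: 12

Answer: 12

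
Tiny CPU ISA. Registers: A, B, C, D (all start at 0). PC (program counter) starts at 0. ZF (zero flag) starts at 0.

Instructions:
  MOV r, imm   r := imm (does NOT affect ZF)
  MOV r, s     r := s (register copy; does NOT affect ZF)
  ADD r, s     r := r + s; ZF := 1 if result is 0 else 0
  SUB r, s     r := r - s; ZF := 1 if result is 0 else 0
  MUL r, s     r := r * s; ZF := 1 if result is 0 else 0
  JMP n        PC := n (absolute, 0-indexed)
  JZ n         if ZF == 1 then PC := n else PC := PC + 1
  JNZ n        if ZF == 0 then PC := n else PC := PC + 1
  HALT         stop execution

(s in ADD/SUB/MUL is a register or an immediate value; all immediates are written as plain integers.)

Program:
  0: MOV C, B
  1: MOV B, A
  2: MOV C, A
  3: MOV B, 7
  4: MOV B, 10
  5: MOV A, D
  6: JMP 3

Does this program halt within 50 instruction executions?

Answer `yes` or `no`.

Step 1: PC=0 exec 'MOV C, B'. After: A=0 B=0 C=0 D=0 ZF=0 PC=1
Step 2: PC=1 exec 'MOV B, A'. After: A=0 B=0 C=0 D=0 ZF=0 PC=2
Step 3: PC=2 exec 'MOV C, A'. After: A=0 B=0 C=0 D=0 ZF=0 PC=3
Step 4: PC=3 exec 'MOV B, 7'. After: A=0 B=7 C=0 D=0 ZF=0 PC=4
Step 5: PC=4 exec 'MOV B, 10'. After: A=0 B=10 C=0 D=0 ZF=0 PC=5
Step 6: PC=5 exec 'MOV A, D'. After: A=0 B=10 C=0 D=0 ZF=0 PC=6
Step 7: PC=6 exec 'JMP 3'. After: A=0 B=10 C=0 D=0 ZF=0 PC=3
Step 8: PC=3 exec 'MOV B, 7'. After: A=0 B=7 C=0 D=0 ZF=0 PC=4
State after step 8 equals state after step 4: the program is in a cycle of length 4 and will never halt.

Answer: no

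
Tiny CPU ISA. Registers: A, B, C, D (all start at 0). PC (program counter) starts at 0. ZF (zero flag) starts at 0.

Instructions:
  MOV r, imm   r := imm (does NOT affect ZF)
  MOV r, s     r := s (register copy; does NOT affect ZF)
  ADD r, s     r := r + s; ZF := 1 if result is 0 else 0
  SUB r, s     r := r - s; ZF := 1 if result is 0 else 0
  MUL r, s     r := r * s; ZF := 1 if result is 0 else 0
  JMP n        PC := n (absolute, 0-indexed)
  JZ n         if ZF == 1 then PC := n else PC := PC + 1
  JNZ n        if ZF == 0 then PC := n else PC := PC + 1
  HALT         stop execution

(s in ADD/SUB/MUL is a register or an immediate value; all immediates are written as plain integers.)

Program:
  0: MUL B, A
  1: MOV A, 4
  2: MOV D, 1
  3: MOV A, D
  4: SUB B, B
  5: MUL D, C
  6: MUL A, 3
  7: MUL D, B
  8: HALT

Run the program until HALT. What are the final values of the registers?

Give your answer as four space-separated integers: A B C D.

Answer: 3 0 0 0

Derivation:
Step 1: PC=0 exec 'MUL B, A'. After: A=0 B=0 C=0 D=0 ZF=1 PC=1
Step 2: PC=1 exec 'MOV A, 4'. After: A=4 B=0 C=0 D=0 ZF=1 PC=2
Step 3: PC=2 exec 'MOV D, 1'. After: A=4 B=0 C=0 D=1 ZF=1 PC=3
Step 4: PC=3 exec 'MOV A, D'. After: A=1 B=0 C=0 D=1 ZF=1 PC=4
Step 5: PC=4 exec 'SUB B, B'. After: A=1 B=0 C=0 D=1 ZF=1 PC=5
Step 6: PC=5 exec 'MUL D, C'. After: A=1 B=0 C=0 D=0 ZF=1 PC=6
Step 7: PC=6 exec 'MUL A, 3'. After: A=3 B=0 C=0 D=0 ZF=0 PC=7
Step 8: PC=7 exec 'MUL D, B'. After: A=3 B=0 C=0 D=0 ZF=1 PC=8
Step 9: PC=8 exec 'HALT'. After: A=3 B=0 C=0 D=0 ZF=1 PC=8 HALTED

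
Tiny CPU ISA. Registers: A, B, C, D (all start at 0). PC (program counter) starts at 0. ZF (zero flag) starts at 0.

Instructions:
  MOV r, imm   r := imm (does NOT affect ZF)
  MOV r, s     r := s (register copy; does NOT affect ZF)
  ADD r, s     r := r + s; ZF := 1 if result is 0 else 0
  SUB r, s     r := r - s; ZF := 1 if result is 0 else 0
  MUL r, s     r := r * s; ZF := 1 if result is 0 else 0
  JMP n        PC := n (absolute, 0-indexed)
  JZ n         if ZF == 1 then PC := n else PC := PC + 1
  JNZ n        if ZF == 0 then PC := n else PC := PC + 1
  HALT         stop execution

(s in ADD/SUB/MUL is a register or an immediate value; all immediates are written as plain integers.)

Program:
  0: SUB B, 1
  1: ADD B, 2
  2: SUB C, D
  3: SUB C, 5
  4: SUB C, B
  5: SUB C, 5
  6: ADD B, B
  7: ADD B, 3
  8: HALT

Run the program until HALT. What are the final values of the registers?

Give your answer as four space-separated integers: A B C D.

Step 1: PC=0 exec 'SUB B, 1'. After: A=0 B=-1 C=0 D=0 ZF=0 PC=1
Step 2: PC=1 exec 'ADD B, 2'. After: A=0 B=1 C=0 D=0 ZF=0 PC=2
Step 3: PC=2 exec 'SUB C, D'. After: A=0 B=1 C=0 D=0 ZF=1 PC=3
Step 4: PC=3 exec 'SUB C, 5'. After: A=0 B=1 C=-5 D=0 ZF=0 PC=4
Step 5: PC=4 exec 'SUB C, B'. After: A=0 B=1 C=-6 D=0 ZF=0 PC=5
Step 6: PC=5 exec 'SUB C, 5'. After: A=0 B=1 C=-11 D=0 ZF=0 PC=6
Step 7: PC=6 exec 'ADD B, B'. After: A=0 B=2 C=-11 D=0 ZF=0 PC=7
Step 8: PC=7 exec 'ADD B, 3'. After: A=0 B=5 C=-11 D=0 ZF=0 PC=8
Step 9: PC=8 exec 'HALT'. After: A=0 B=5 C=-11 D=0 ZF=0 PC=8 HALTED

Answer: 0 5 -11 0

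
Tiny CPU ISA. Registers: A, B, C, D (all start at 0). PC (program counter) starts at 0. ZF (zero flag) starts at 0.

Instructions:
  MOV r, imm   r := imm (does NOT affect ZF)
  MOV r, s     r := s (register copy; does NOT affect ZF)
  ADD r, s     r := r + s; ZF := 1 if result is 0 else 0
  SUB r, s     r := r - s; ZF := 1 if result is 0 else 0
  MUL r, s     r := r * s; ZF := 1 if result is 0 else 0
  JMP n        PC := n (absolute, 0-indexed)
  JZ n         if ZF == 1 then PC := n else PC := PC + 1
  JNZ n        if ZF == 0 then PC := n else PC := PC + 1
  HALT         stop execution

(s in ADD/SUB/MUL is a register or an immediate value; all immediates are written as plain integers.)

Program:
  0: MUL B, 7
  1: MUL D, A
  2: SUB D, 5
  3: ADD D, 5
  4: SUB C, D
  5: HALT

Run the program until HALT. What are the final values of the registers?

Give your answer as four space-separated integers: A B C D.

Answer: 0 0 0 0

Derivation:
Step 1: PC=0 exec 'MUL B, 7'. After: A=0 B=0 C=0 D=0 ZF=1 PC=1
Step 2: PC=1 exec 'MUL D, A'. After: A=0 B=0 C=0 D=0 ZF=1 PC=2
Step 3: PC=2 exec 'SUB D, 5'. After: A=0 B=0 C=0 D=-5 ZF=0 PC=3
Step 4: PC=3 exec 'ADD D, 5'. After: A=0 B=0 C=0 D=0 ZF=1 PC=4
Step 5: PC=4 exec 'SUB C, D'. After: A=0 B=0 C=0 D=0 ZF=1 PC=5
Step 6: PC=5 exec 'HALT'. After: A=0 B=0 C=0 D=0 ZF=1 PC=5 HALTED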